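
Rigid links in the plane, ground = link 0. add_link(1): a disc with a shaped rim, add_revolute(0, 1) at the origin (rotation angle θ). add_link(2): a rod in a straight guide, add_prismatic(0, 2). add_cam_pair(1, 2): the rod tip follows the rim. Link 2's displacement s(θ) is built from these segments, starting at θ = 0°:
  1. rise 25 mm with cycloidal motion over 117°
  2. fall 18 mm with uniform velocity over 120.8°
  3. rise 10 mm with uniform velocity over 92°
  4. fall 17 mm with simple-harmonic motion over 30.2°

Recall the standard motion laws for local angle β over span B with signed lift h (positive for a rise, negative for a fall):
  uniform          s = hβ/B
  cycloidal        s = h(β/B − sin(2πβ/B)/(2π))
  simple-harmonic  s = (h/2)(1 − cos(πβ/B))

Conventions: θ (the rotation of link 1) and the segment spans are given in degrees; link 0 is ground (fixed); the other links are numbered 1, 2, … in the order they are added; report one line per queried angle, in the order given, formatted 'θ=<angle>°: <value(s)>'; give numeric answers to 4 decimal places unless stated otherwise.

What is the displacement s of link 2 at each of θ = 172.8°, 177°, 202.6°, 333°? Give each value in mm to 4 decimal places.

segment 1 (0° to 117°, cycloidal, h = 25) is passed completely: s = 0.0000 + (25) = 25.0000
θ = 172.8° falls in segment 2 (117° to 237.8°, uniform, h = -18): β = 172.8 − 117 = 55.8°, B = 120.8°; Δs = -18·55.8/120.8 = -8.3146; s = 25.0000 − 8.3146 = 16.6854
θ = 177° falls in segment 2 (117° to 237.8°, uniform, h = -18): β = 177 − 117 = 60°, B = 120.8°; Δs = -18·60/120.8 = -8.9404; s = 25.0000 − 8.9404 = 16.0596
θ = 202.6° falls in segment 2 (117° to 237.8°, uniform, h = -18): β = 202.6 − 117 = 85.6°, B = 120.8°; Δs = -18·85.6/120.8 = -12.7550; s = 25.0000 − 12.7550 = 12.2450
segment 2 (117° to 237.8°, uniform, h = -18) is passed completely: s = 25.0000 + (-18) = 7.0000
segment 3 (237.8° to 329.8°, uniform, h = 10) is passed completely: s = 7.0000 + (10) = 17.0000
θ = 333° falls in segment 4 (329.8° to 360°, simple-harmonic, h = -17): β = 333 − 329.8 = 3.2°, B = 30.2°; Δs = -17/2·(1 − cos(π·0.1060)) = -0.4666; s = 17.0000 − 0.4666 = 16.5334

θ=172.8°: 16.6854
θ=177°: 16.0596
θ=202.6°: 12.2450
θ=333°: 16.5334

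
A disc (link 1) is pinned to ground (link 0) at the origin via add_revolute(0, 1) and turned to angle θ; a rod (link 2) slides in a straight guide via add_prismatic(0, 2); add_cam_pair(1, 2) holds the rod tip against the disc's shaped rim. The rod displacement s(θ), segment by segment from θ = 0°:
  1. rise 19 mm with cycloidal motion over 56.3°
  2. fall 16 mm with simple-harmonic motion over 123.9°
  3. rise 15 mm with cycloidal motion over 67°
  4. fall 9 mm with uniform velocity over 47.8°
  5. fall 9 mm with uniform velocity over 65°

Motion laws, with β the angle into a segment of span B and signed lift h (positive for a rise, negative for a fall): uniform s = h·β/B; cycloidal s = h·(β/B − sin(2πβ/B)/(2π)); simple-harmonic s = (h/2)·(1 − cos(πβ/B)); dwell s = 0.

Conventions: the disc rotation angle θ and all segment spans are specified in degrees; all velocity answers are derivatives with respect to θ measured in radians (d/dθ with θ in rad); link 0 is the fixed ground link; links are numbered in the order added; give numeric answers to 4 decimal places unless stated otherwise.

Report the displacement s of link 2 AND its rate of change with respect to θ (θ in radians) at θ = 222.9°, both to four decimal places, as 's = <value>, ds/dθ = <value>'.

segment 1 (0° to 56.3°, cycloidal, h = 19) is passed completely: s = 0.0000 + (19) = 19.0000
segment 2 (56.3° to 180.2°, simple-harmonic, h = -16) is passed completely: s = 19.0000 + (-16) = 3.0000
θ = 222.9° falls in segment 3 (180.2° to 247.2°, cycloidal, h = 15): β = 222.9 − 180.2 = 42.7°, B = 67°; Δs = 15·(0.6373 − sin(2π·0.6373)/(2π)) = 11.3732; s = 3.0000 + 11.3732 = 14.3732
velocity in seg [180.2°–247.2°] (cycloidal), θ in radians: β = 42.7° = 0.7453 rad, B = 67° = 1.1694 rad; ds/dθ = (h/B)(1 − cos(2πβ/B)) = (15/1.1694)(1 − cos(2π·0.6373)) = 21.169580 mm/rad

s = 14.3732, ds/dθ = 21.1696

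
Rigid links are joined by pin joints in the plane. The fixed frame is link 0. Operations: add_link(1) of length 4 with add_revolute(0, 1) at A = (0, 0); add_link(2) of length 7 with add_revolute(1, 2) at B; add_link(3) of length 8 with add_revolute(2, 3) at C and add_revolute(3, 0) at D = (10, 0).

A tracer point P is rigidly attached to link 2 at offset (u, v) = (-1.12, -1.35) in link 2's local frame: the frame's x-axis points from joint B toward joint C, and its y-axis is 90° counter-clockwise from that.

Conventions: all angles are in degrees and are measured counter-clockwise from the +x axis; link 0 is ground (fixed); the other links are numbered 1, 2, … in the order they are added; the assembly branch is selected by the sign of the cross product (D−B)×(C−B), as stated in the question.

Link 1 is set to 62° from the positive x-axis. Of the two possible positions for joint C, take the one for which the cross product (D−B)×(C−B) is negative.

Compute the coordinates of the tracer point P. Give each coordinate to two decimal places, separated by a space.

A=(0,0), D=(10.00,0)
B = A + 4.00·(cos62°, sin62°) = (1.8779, 3.5318)
|BD| = 8.8568
circle(B,7.00) ∩ circle(D,8.00): a=3.5816, h=6.0143
  candidates: C₊=(7.5607,7.6190) cross=53.268; C₋=(2.7640,-3.4119) cross=-53.268
  branch - wants cross < 0 → take C=(2.7640,-3.4119) (cross=-53.268)
ex = (C−B)/|BC| = (0.1266,-0.9920); ey = (0.9920,0.1266)
P = B + -1.12·ex + -1.35·ey = (0.3970,4.4719)

0.40 4.47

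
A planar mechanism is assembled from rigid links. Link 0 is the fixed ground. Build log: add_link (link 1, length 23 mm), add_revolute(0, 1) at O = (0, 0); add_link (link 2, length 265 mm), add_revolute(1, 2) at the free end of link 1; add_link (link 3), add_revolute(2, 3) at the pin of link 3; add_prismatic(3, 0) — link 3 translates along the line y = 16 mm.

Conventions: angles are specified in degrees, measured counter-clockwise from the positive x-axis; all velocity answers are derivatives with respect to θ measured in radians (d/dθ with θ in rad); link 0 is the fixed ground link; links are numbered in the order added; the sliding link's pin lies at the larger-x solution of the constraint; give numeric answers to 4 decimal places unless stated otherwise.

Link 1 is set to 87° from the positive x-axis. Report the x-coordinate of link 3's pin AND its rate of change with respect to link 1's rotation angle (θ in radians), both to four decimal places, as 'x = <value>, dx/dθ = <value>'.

geometry: r = 23 mm, L = 265 mm, e = 16 mm
crank pin P = (r cos θ, r sin θ) = (1.203727, 22.968479)
h = r sin θ − e = 22.968479 − 16 = 6.968479
x = r cos θ + √(L² − h²) = 1.203727 + 264.908362 = 266.112089
dx/dθ = −r sin θ − h·r cos θ/√(L² − h²) (θ in radians; h = 6.968479) = -23.000144

x = 266.1121, dx/dθ = -23.0001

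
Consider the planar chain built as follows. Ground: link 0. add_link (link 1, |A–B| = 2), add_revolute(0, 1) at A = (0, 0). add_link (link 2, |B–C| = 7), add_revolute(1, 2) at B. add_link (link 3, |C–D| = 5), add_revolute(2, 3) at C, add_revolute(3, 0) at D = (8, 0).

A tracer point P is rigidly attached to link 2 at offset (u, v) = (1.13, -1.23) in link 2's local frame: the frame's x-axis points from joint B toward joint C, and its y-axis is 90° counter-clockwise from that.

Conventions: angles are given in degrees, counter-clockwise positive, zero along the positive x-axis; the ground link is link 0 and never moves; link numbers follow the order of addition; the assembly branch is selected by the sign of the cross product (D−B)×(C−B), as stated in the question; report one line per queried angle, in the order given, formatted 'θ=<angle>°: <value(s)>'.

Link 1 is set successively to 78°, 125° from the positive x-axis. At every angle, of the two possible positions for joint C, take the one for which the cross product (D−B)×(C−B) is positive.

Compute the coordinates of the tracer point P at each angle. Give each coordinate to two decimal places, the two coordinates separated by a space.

A=(0,0), D=(8.00,0)
θ=78°: B = A + 2.00·(cos78°, sin78°) = (0.4158, 1.9563)
θ=78°: |BD| = 7.8324
θ=78°: circle(B,7.00) ∩ circle(D,5.00): a=5.4483, h=4.3950
θ=78°:   candidates: C₊=(6.7892,4.8512) cross=34.423; C₋=(4.5937,-3.6602) cross=-34.423
θ=78°:   branch + wants cross > 0 → take C=(6.7892,4.8512) (cross=34.423)
θ=78°: ex = (C−B)/|BC| = (0.9105,0.4136); ey = (-0.4136,0.9105)
θ=78°: P = B + 1.13·ex + -1.23·ey = (1.9533,1.3037)
θ=125°: B = A + 2.00·(cos125°, sin125°) = (-1.1472, 1.6383)
θ=125°: |BD| = 9.2927
θ=125°: circle(B,7.00) ∩ circle(D,5.00): a=5.9377, h=3.7073
θ=125°:   candidates: C₊=(5.3511,4.2407) cross=34.451; C₋=(4.0439,-3.0577) cross=-34.451
θ=125°:   branch + wants cross > 0 → take C=(5.3511,4.2407) (cross=34.451)
θ=125°: ex = (C−B)/|BC| = (0.9283,0.3718); ey = (-0.3718,0.9283)
θ=125°: P = B + 1.13·ex + -1.23·ey = (0.3591,0.9166)

θ=78°: 1.95 1.30
θ=125°: 0.36 0.92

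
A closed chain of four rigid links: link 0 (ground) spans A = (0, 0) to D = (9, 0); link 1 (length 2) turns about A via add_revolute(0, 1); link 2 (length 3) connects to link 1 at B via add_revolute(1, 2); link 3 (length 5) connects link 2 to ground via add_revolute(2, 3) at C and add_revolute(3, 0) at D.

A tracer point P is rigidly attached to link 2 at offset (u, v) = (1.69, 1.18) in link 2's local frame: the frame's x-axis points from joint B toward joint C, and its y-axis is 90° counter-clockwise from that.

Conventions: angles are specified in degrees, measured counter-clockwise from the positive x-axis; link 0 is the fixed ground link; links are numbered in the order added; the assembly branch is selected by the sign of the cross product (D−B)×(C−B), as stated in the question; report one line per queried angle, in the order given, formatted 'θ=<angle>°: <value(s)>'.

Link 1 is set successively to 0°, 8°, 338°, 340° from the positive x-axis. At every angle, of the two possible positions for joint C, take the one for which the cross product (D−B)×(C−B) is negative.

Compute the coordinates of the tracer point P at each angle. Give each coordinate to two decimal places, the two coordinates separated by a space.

A=(0,0), D=(9.00,0)
θ=0°: B = A + 2.00·(cos0°, sin0°) = (2.0000, 0.0000)
θ=0°: |BD| = 7.0000
θ=0°: circle(B,3.00) ∩ circle(D,5.00): a=2.3571, h=1.8558
θ=0°:   candidates: C₊=(4.3571,1.8558) cross=12.990; C₋=(4.3571,-1.8558) cross=-12.990
θ=0°:   branch - wants cross < 0 → take C=(4.3571,-1.8558) (cross=-12.990)
θ=0°: ex = (C−B)/|BC| = (0.7857,-0.6186); ey = (0.6186,0.7857)
θ=0°: P = B + 1.69·ex + 1.18·ey = (4.0578,-0.1183)
θ=8°: B = A + 2.00·(cos8°, sin8°) = (1.9805, 0.2783)
θ=8°: |BD| = 7.0250
θ=8°: circle(B,3.00) ∩ circle(D,5.00): a=2.3737, h=1.8345
θ=8°:   candidates: C₊=(4.4251,2.0174) cross=12.888; C₋=(4.2797,-1.6488) cross=-12.888
θ=8°:   branch - wants cross < 0 → take C=(4.2797,-1.6488) (cross=-12.888)
θ=8°: ex = (C−B)/|BC| = (0.7664,-0.6424); ey = (0.6424,0.7664)
θ=8°: P = B + 1.69·ex + 1.18·ey = (4.0337,0.0970)
θ=338°: B = A + 2.00·(cos338°, sin338°) = (1.8544, -0.7492)
θ=338°: |BD| = 7.1848
θ=338°: circle(B,3.00) ∩ circle(D,5.00): a=2.4789, h=1.6896
θ=338°:   candidates: C₊=(4.1436,1.1897) cross=12.140; C₋=(4.4960,-2.1711) cross=-12.140
θ=338°:   branch - wants cross < 0 → take C=(4.4960,-2.1711) (cross=-12.140)
θ=338°: ex = (C−B)/|BC| = (0.8805,-0.4740); ey = (0.4740,0.8805)
θ=338°: P = B + 1.69·ex + 1.18·ey = (3.9018,-0.5112)
θ=340°: B = A + 2.00·(cos340°, sin340°) = (1.8794, -0.6840)
θ=340°: |BD| = 7.1534
θ=340°: circle(B,3.00) ∩ circle(D,5.00): a=2.4583, h=1.7195
θ=340°:   candidates: C₊=(4.1620,1.2626) cross=12.300; C₋=(4.4909,-2.1605) cross=-12.300
θ=340°:   branch - wants cross < 0 → take C=(4.4909,-2.1605) (cross=-12.300)
θ=340°: ex = (C−B)/|BC| = (0.8705,-0.4922); ey = (0.4922,0.8705)
θ=340°: P = B + 1.69·ex + 1.18·ey = (3.9313,-0.4886)

θ=0°: 4.06 -0.12
θ=8°: 4.03 0.10
θ=338°: 3.90 -0.51
θ=340°: 3.93 -0.49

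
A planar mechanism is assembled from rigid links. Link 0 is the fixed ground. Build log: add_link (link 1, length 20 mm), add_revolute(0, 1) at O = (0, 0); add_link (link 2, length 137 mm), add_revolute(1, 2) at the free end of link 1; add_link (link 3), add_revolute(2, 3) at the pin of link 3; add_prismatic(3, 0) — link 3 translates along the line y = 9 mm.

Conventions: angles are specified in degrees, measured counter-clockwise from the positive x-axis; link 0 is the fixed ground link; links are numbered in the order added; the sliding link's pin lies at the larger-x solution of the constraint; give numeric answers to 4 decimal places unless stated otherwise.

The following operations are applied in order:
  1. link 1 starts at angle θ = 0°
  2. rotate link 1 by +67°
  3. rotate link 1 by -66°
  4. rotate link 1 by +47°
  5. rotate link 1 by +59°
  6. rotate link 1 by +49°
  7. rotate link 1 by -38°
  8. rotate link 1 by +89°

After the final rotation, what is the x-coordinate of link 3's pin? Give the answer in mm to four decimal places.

geometry: r = 20 mm, L = 137 mm, e = 9 mm; θ starts at 0°
rotate link 1 by +67°: θ ← 0° +67° = 67°
rotate link 1 by -66°: θ ← 67° -66° = 1°
rotate link 1 by +47°: θ ← 1° +47° = 48°
rotate link 1 by +59°: θ ← 48° +59° = 107°
rotate link 1 by +49°: θ ← 107° +49° = 156°
rotate link 1 by -38°: θ ← 156° -38° = 118°
rotate link 1 by +89°: θ ← 118° +89° = 207°
crank pin P = (r cos θ, r sin θ) = (-17.820130, -9.079810)
h = r sin θ − e = -9.079810 − 9 = -18.079810
x = r cos θ + √(L² − h²) = -17.820130 + 135.801769 = 117.981639

117.9816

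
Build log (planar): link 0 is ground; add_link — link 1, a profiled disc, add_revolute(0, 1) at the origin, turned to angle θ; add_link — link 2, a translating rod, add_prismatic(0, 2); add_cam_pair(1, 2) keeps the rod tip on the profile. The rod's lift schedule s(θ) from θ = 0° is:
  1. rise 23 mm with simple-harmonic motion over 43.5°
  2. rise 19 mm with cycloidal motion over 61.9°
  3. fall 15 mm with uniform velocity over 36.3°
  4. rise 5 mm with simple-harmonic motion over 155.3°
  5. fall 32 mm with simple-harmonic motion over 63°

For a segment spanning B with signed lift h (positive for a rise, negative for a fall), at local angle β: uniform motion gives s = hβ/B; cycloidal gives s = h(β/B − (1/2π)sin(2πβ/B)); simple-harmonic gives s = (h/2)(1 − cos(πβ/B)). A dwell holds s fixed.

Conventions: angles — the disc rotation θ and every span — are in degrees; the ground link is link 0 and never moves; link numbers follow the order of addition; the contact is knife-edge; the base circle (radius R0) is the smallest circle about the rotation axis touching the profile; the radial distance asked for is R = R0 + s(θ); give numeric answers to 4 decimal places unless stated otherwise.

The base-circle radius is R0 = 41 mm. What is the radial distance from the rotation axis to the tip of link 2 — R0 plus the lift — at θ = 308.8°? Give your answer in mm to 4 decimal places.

seg 1 [0°–43.5°] simple-harmonic, h=23: full span → s += 23 → s = 23.0000
seg 2 [43.5°–105.4°] cycloidal, h=19: full span → s += 19 → s = 42.0000
seg 3 [105.4°–141.7°] uniform, h=-15: full span → s += -15 → s = 27.0000
seg 4 [141.7°–297°] simple-harmonic, h=5: full span → s += 5 → s = 32.0000
seg 5 [297°–360°] simple-harmonic, h=-32: θ=308.8° here. β=11.8, B=63. -32/2·(1 − cos(π·0.1873)) = -2.6909 → s = 29.3091
R = R0 + s = 41 + 29.3091 = 70.3091

70.3091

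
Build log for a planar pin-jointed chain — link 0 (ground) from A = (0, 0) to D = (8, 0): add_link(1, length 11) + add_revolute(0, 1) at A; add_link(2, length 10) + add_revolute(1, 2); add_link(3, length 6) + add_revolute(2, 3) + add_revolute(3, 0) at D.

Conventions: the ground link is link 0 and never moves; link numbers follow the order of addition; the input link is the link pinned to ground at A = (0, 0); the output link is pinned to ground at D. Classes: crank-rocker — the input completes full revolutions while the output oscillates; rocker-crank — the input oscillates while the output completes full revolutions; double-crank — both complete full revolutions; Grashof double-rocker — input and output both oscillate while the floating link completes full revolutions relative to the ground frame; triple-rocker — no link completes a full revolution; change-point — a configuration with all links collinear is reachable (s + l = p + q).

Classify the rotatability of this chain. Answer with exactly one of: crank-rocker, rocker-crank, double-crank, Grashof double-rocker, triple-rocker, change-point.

lengths: ground=8, input=11, coupler=10, output=6
sorted: s=6 (shortest), l=11 (longest), p+q=18
s + l = 17 vs p + q = 18
s + l < p + q (Grashof) with shortest = output link → rocker-crank

rocker-crank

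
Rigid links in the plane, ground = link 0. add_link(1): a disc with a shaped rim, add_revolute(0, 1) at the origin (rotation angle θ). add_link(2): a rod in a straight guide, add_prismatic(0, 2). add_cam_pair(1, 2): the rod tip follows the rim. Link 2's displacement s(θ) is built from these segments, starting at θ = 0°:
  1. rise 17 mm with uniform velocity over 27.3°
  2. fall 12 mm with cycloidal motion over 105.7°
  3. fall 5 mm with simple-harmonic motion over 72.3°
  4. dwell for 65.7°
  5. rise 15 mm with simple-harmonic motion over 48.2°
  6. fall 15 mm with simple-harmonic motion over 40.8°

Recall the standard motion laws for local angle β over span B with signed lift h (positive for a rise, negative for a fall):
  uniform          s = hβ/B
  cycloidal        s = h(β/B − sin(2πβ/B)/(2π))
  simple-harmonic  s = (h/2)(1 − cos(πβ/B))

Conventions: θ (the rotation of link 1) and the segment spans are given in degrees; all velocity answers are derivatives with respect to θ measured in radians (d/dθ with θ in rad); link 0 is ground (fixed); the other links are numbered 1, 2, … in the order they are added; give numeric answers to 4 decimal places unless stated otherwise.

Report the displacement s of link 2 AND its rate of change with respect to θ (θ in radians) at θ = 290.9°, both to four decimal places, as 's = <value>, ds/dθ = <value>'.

segment 1 (0° to 27.3°, uniform, h = 17) is passed completely: s = 0.0000 + (17) = 17.0000
segment 2 (27.3° to 133°, cycloidal, h = -12) is passed completely: s = 17.0000 + (-12) = 5.0000
segment 3 (133° to 205.3°, simple-harmonic, h = -5) is passed completely: s = 5.0000 + (-5) = 0.0000
segment 4 (205.3° to 271°, dwell): s unchanged at 0.0000
θ = 290.9° falls in segment 5 (271° to 319.2°, simple-harmonic, h = 15): β = 290.9 − 271 = 19.9°, B = 48.2°; Δs = 15/2·(1 − cos(π·0.4129)) = 5.4724; s = 0.0000 + 5.4724 = 5.4724
velocity in seg [271°–319.2°] (simple-harmonic), θ in radians: β = 19.9° = 0.3473 rad, B = 48.2° = 0.8412 rad; ds/dθ = (πh/(2B)) sin(πβ/B) = (π·15/(2·0.8412)) sin(π·0.4129) = 26.965388 mm/rad

s = 5.4724, ds/dθ = 26.9654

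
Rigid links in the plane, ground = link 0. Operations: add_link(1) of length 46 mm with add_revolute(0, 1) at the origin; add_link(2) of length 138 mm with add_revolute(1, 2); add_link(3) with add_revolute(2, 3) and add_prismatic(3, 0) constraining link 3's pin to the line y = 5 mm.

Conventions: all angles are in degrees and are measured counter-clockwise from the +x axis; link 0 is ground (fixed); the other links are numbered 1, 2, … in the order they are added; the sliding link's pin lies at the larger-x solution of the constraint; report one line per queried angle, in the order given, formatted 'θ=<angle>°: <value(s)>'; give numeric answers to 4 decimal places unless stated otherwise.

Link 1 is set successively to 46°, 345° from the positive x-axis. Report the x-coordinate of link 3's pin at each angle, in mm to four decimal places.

geometry: r = 46 mm, L = 138 mm, e = 5 mm
θ=46°: crank pin P = (r cos θ, r sin θ) = (31.954285, 33.089631)
θ=46°: h = r sin θ − e = 33.089631 − 5 = 28.089631
θ=46°: x = r cos θ + √(L² − h²) = 31.954285 + 135.110964 = 167.065249
θ=345°: crank pin P = (r cos θ, r sin θ) = (44.432588, -11.905676)
θ=345°: h = r sin θ − e = -11.905676 − 5 = -16.905676
θ=345°: x = r cos θ + √(L² − h²) = 44.432588 + 136.960571 = 181.393159

θ=46°: 167.0652
θ=345°: 181.3932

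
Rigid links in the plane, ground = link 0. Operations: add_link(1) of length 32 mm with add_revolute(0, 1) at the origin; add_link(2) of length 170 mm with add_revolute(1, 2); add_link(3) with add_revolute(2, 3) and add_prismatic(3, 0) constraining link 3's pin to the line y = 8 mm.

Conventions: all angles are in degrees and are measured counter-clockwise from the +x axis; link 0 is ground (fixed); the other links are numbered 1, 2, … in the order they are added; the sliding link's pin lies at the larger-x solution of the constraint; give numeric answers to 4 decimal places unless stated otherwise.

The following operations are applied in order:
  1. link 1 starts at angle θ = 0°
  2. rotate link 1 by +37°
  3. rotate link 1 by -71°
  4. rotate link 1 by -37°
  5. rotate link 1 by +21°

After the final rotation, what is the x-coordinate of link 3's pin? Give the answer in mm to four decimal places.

geometry: r = 32 mm, L = 170 mm, e = 8 mm; θ starts at 0°
rotate link 1 by +37°: θ ← 0° +37° = 37°
rotate link 1 by -71°: θ ← 37° -71° = -34°
rotate link 1 by -37°: θ ← -34° -37° = -71°
rotate link 1 by +21°: θ ← -71° +21° = -50°
crank pin P = (r cos θ, r sin θ) = (20.569204, -24.513422)
h = r sin θ − e = -24.513422 − 8 = -32.513422
x = r cos θ + √(L² − h²) = 20.569204 + 166.861851 = 187.431055

187.4311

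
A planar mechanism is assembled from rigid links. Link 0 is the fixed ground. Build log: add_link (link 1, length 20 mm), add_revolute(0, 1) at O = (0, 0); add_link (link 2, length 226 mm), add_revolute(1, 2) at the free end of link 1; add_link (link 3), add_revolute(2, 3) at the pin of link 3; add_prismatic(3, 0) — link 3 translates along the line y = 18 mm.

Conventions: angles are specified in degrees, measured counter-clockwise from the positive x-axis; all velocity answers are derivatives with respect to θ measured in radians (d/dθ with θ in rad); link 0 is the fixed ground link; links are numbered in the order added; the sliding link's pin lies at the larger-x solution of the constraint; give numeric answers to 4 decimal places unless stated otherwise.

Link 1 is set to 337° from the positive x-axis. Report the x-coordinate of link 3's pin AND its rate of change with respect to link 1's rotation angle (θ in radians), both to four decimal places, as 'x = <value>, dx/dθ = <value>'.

geometry: r = 20 mm, L = 226 mm, e = 18 mm
crank pin P = (r cos θ, r sin θ) = (18.410097, -7.814623)
h = r sin θ − e = -7.814623 − 18 = -25.814623
x = r cos θ + √(L² − h²) = 18.410097 + 224.520835 = 242.930932
dx/dθ = −r sin θ − h·r cos θ/√(L² − h²) (θ in radians; h = -25.814623) = 9.931351

x = 242.9309, dx/dθ = 9.9314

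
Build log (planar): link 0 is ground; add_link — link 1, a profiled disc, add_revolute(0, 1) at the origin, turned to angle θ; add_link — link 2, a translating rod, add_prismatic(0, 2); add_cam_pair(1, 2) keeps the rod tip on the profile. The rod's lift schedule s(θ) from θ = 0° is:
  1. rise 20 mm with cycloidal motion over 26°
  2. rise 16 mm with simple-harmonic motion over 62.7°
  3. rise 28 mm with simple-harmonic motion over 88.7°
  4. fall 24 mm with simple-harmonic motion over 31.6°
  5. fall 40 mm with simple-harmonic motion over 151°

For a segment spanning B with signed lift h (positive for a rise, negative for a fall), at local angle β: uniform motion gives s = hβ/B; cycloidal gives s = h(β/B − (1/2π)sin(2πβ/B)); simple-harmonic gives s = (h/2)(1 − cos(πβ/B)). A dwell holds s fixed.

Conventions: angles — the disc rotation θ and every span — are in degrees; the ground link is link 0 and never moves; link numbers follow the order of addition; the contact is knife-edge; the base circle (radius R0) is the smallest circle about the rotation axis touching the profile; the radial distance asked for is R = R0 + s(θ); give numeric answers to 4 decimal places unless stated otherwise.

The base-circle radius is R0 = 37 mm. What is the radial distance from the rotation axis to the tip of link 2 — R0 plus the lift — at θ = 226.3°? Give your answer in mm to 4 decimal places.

seg 1 [0°–26°] cycloidal, h=20: full span → s += 20 → s = 20.0000
seg 2 [26°–88.7°] simple-harmonic, h=16: full span → s += 16 → s = 36.0000
seg 3 [88.7°–177.4°] simple-harmonic, h=28: full span → s += 28 → s = 64.0000
seg 4 [177.4°–209°] simple-harmonic, h=-24: full span → s += -24 → s = 40.0000
seg 5 [209°–360°] simple-harmonic, h=-40: θ=226.3° here. β=17.3, B=151. -40/2·(1 − cos(π·0.1146)) = -1.2816 → s = 38.7184
R = R0 + s = 37 + 38.7184 = 75.7184

75.7184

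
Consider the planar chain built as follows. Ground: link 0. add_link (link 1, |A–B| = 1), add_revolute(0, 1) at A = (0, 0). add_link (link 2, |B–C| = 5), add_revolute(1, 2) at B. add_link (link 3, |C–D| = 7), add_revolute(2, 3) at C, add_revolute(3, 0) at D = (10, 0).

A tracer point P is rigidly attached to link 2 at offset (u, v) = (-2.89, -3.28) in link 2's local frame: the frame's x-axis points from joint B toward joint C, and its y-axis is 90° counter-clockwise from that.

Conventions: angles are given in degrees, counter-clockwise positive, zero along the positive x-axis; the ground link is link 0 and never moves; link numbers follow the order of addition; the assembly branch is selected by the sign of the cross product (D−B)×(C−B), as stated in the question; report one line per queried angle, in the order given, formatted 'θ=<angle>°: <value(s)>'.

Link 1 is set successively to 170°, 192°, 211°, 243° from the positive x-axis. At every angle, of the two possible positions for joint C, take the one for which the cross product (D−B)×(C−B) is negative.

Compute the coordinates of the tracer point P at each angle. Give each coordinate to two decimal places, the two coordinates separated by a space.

A=(0,0), D=(10.00,0)
θ=170°: B = A + 1.00·(cos170°, sin170°) = (-0.9848, 0.1736)
θ=170°: |BD| = 10.9862
θ=170°: circle(B,5.00) ∩ circle(D,7.00): a=4.4008, h=2.3734
θ=170°:   candidates: C₊=(3.4530,2.4772) cross=26.074; C₋=(3.3779,-2.2690) cross=-26.074
θ=170°:   branch - wants cross < 0 → take C=(3.3779,-2.2690) (cross=-26.074)
θ=170°: ex = (C−B)/|BC| = (0.8725,-0.4885); ey = (0.4885,0.8725)
θ=170°: P = B + -2.89·ex + -3.28·ey = (-5.1088,-1.2765)
θ=192°: B = A + 1.00·(cos192°, sin192°) = (-0.9781, -0.2079)
θ=192°: |BD| = 10.9801
θ=192°: circle(B,5.00) ∩ circle(D,7.00): a=4.3972, h=2.3801
θ=192°:   candidates: C₊=(3.3732,2.2550) cross=26.134; C₋=(3.4633,-2.5043) cross=-26.134
θ=192°:   branch - wants cross < 0 → take C=(3.4633,-2.5043) (cross=-26.134)
θ=192°: ex = (C−B)/|BC| = (0.8883,-0.4593); ey = (0.4593,0.8883)
θ=192°: P = B + -2.89·ex + -3.28·ey = (-5.0518,-1.7942)
θ=211°: B = A + 1.00·(cos211°, sin211°) = (-0.8572, -0.5150)
θ=211°: |BD| = 10.8694
θ=211°: circle(B,5.00) ∩ circle(D,7.00): a=4.3307, h=2.4991
θ=211°:   candidates: C₊=(3.3502,2.1864) cross=27.163; C₋=(3.5871,-2.8061) cross=-27.163
θ=211°:   branch - wants cross < 0 → take C=(3.5871,-2.8061) (cross=-27.163)
θ=211°: ex = (C−B)/|BC| = (0.8888,-0.4582); ey = (0.4582,0.8888)
θ=211°: P = B + -2.89·ex + -3.28·ey = (-4.9289,-2.1062)
θ=243°: B = A + 1.00·(cos243°, sin243°) = (-0.4540, -0.8910)
θ=243°: |BD| = 10.4919
θ=243°: circle(B,5.00) ∩ circle(D,7.00): a=4.1022, h=2.8587
θ=243°:   candidates: C₊=(3.3906,2.3057) cross=29.993; C₋=(3.8762,-3.3910) cross=-29.993
θ=243°:   branch - wants cross < 0 → take C=(3.8762,-3.3910) (cross=-29.993)
θ=243°: ex = (C−B)/|BC| = (0.8660,-0.5000); ey = (0.5000,0.8660)
θ=243°: P = B + -2.89·ex + -3.28·ey = (-4.5968,-2.2866)

θ=170°: -5.11 -1.28
θ=192°: -5.05 -1.79
θ=211°: -4.93 -2.11
θ=243°: -4.60 -2.29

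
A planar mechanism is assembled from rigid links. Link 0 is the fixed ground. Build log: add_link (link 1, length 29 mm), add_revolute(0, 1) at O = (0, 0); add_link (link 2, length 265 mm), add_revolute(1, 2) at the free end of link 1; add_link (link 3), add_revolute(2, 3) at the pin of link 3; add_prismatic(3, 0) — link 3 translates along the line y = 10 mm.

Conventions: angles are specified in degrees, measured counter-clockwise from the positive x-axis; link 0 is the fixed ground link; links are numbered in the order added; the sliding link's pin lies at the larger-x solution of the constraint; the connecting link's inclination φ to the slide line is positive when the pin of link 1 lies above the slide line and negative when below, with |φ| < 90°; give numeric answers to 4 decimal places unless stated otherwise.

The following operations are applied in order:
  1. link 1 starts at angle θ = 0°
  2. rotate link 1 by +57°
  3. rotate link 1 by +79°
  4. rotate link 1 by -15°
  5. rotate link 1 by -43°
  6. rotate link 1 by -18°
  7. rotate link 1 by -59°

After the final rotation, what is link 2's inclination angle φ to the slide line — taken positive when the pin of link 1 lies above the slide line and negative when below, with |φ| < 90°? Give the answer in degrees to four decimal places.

geometry: r = 29 mm, L = 265 mm, e = 10 mm; θ starts at 0°
rotate link 1 by +57°: θ ← 0° +57° = 57°
rotate link 1 by +79°: θ ← 57° +79° = 136°
rotate link 1 by -15°: θ ← 136° -15° = 121°
rotate link 1 by -43°: θ ← 121° -43° = 78°
rotate link 1 by -18°: θ ← 78° -18° = 60°
rotate link 1 by -59°: θ ← 60° -59° = 1°
h = r sin θ − e = 0.506120 − 10 = -9.493880
sin φ = h / L = -9.493880 / 265 = -0.03582596
φ = arcsin(-0.03582596) = -2.053116°

-2.0531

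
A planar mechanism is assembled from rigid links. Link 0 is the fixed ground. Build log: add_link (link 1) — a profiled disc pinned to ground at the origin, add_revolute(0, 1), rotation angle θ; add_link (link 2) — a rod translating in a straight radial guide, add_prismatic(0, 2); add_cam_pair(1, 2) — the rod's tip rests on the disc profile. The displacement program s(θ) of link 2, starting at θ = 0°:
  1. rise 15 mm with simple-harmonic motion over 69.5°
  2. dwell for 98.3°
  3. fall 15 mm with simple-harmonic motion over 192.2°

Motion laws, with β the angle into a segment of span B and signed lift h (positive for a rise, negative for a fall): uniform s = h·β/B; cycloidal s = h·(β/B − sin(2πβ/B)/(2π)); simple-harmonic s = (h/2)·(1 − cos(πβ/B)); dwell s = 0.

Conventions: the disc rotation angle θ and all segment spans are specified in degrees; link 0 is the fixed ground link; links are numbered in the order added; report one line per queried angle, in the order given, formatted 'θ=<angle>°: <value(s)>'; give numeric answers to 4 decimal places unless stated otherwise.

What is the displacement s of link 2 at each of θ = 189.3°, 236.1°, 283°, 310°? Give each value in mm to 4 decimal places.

seg 1 [0°–69.5°] simple-harmonic, h=15: full span → s += 15 → s = 15.0000
seg 2 [69.5°–167.8°] dwell: s stays 15.0000
seg 3 [167.8°–360°] simple-harmonic, h=-15: θ=189.3° here. β=21.5, B=192.2. -15/2·(1 − cos(π·0.1119)) = -0.4584 → s = 14.5416
seg 3 [167.8°–360°] simple-harmonic, h=-15: θ=236.1° here. β=68.3, B=192.2. -15/2·(1 − cos(π·0.3554)) = -4.2081 → s = 10.7919
seg 3 [167.8°–360°] simple-harmonic, h=-15: θ=283° here. β=115.2, B=192.2. -15/2·(1 − cos(π·0.5994)) = -9.8036 → s = 5.1964
seg 3 [167.8°–360°] simple-harmonic, h=-15: θ=310° here. β=142.2, B=192.2. -15/2·(1 − cos(π·0.7399)) = -12.6316 → s = 2.3684

θ=189.3°: 14.5416
θ=236.1°: 10.7919
θ=283°: 5.1964
θ=310°: 2.3684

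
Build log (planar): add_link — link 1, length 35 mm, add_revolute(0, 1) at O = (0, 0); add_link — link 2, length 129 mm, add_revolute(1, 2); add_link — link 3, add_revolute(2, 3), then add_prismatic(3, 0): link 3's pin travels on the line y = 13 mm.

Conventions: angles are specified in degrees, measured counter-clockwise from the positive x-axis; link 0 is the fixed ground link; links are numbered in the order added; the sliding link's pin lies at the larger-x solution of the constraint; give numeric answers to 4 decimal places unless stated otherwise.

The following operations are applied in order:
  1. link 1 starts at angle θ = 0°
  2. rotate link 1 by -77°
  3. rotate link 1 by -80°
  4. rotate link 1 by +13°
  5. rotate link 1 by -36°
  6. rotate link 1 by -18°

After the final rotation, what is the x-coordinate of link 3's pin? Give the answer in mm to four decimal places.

geometry: r = 35 mm, L = 129 mm, e = 13 mm; θ starts at 0°
rotate link 1 by -77°: θ ← 0° -77° = -77°
rotate link 1 by -80°: θ ← -77° -80° = -157°
rotate link 1 by +13°: θ ← -157° +13° = -144°
rotate link 1 by -36°: θ ← -144° -36° = -180°
rotate link 1 by -18°: θ ← -180° -18° = -198°
crank pin P = (r cos θ, r sin θ) = (-33.286978, 10.815595)
h = r sin θ − e = 10.815595 − 13 = -2.184405
x = r cos θ + √(L² − h²) = -33.286978 + 128.981504 = 95.694526

95.6945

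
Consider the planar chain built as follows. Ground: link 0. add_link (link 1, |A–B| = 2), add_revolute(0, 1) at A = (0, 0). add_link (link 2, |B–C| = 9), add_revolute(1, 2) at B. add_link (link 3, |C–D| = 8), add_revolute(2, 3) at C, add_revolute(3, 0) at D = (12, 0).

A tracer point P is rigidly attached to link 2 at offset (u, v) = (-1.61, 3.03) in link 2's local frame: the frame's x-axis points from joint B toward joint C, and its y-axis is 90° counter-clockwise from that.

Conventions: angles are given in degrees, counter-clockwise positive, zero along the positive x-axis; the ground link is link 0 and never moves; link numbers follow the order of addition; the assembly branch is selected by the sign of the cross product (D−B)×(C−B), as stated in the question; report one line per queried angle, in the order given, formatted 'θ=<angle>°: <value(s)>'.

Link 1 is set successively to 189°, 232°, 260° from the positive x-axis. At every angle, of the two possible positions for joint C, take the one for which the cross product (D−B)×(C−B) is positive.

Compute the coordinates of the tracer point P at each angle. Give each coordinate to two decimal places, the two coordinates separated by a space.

A=(0,0), D=(12.00,0)
θ=189°: B = A + 2.00·(cos189°, sin189°) = (-1.9754, -0.3129)
θ=189°: |BD| = 13.9789
θ=189°: circle(B,9.00) ∩ circle(D,8.00): a=7.5975, h=4.8247
θ=189°:   candidates: C₊=(5.5122,4.6807) cross=67.444; C₋=(5.7282,-4.9663) cross=-67.444
θ=189°:   branch + wants cross > 0 → take C=(5.5122,4.6807) (cross=67.444)
θ=189°: ex = (C−B)/|BC| = (0.8320,0.5548); ey = (-0.5548,0.8320)
θ=189°: P = B + -1.61·ex + 3.03·ey = (-4.9960,1.3147)
θ=232°: B = A + 2.00·(cos232°, sin232°) = (-1.2313, -1.5760)
θ=232°: |BD| = 13.3249
θ=232°: circle(B,9.00) ∩ circle(D,8.00): a=7.3003, h=5.2636
θ=232°:   candidates: C₊=(5.3952,4.5141) cross=70.136; C₋=(6.6403,-5.9392) cross=-70.136
θ=232°:   branch + wants cross > 0 → take C=(5.3952,4.5141) (cross=70.136)
θ=232°: ex = (C−B)/|BC| = (0.7363,0.6767); ey = (-0.6767,0.7363)
θ=232°: P = B + -1.61·ex + 3.03·ey = (-4.4671,-0.4345)
θ=260°: B = A + 2.00·(cos260°, sin260°) = (-0.3473, -1.9696)
θ=260°: |BD| = 12.5034
θ=260°: circle(B,9.00) ∩ circle(D,8.00): a=6.9315, h=5.7406
θ=260°:   candidates: C₊=(5.5934,4.7912) cross=71.777; C₋=(7.4020,-6.5466) cross=-71.777
θ=260°:   branch + wants cross > 0 → take C=(5.5934,4.7912) (cross=71.777)
θ=260°: ex = (C−B)/|BC| = (0.6601,0.7512); ey = (-0.7512,0.6601)
θ=260°: P = B + -1.61·ex + 3.03·ey = (-3.6862,-1.1790)

θ=189°: -5.00 1.31
θ=232°: -4.47 -0.43
θ=260°: -3.69 -1.18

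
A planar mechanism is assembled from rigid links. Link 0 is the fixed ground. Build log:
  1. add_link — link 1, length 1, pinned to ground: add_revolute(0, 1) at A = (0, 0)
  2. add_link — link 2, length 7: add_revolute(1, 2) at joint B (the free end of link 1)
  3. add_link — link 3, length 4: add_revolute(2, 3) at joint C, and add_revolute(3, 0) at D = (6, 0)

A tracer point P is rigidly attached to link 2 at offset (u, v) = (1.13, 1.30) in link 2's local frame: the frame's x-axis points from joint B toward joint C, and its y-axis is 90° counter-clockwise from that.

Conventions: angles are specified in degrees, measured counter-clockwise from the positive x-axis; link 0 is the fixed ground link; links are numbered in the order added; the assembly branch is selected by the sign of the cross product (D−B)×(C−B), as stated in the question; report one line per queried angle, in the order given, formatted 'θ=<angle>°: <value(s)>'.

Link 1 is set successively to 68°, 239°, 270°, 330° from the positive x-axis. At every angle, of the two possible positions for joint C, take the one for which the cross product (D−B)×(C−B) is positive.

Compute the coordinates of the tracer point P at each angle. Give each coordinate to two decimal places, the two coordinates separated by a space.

A=(0,0), D=(6.00,0)
θ=68°: B = A + 1.00·(cos68°, sin68°) = (0.3746, 0.9272)
θ=68°: |BD| = 5.7013
θ=68°: circle(B,7.00) ∩ circle(D,4.00): a=5.7447, h=3.9998
θ=68°:   candidates: C₊=(6.6933,3.9395) cross=22.804; C₋=(5.3924,-3.9536) cross=-22.804
θ=68°:   branch + wants cross > 0 → take C=(6.6933,3.9395) (cross=22.804)
θ=68°: ex = (C−B)/|BC| = (0.9027,0.4303); ey = (-0.4303,0.9027)
θ=68°: P = B + 1.13·ex + 1.30·ey = (0.8352,2.5869)
θ=239°: B = A + 1.00·(cos239°, sin239°) = (-0.5150, -0.8572)
θ=239°: |BD| = 6.5712
θ=239°: circle(B,7.00) ∩ circle(D,4.00): a=5.7966, h=3.9243
θ=239°:   candidates: C₊=(4.7201,3.7897) cross=25.787; C₋=(5.7439,-3.9918) cross=-25.787
θ=239°:   branch + wants cross > 0 → take C=(4.7201,3.7897) (cross=25.787)
θ=239°: ex = (C−B)/|BC| = (0.7479,0.6638); ey = (-0.6638,0.7479)
θ=239°: P = B + 1.13·ex + 1.30·ey = (-0.5329,0.8652)
θ=270°: B = A + 1.00·(cos270°, sin270°) = (-0.0000, -1.0000)
θ=270°: |BD| = 6.0828
θ=270°: circle(B,7.00) ∩ circle(D,4.00): a=5.7540, h=3.9865
θ=270°:   candidates: C₊=(5.0203,3.8782) cross=24.249; C₋=(6.3310,-3.9863) cross=-24.249
θ=270°:   branch + wants cross > 0 → take C=(5.0203,3.8782) (cross=24.249)
θ=270°: ex = (C−B)/|BC| = (0.7172,0.6969); ey = (-0.6969,0.7172)
θ=270°: P = B + 1.13·ex + 1.30·ey = (-0.0955,0.7198)
θ=330°: B = A + 1.00·(cos330°, sin330°) = (0.8660, -0.5000)
θ=330°: |BD| = 5.1583
θ=330°: circle(B,7.00) ∩ circle(D,4.00): a=5.7779, h=3.9517
θ=330°:   candidates: C₊=(6.2337,3.9932) cross=20.384; C₋=(6.9997,-3.8730) cross=-20.384
θ=330°:   branch + wants cross > 0 → take C=(6.2337,3.9932) (cross=20.384)
θ=330°: ex = (C−B)/|BC| = (0.7668,0.6419); ey = (-0.6419,0.7668)
θ=330°: P = B + 1.13·ex + 1.30·ey = (0.8981,1.2222)

θ=68°: 0.84 2.59
θ=239°: -0.53 0.87
θ=270°: -0.10 0.72
θ=330°: 0.90 1.22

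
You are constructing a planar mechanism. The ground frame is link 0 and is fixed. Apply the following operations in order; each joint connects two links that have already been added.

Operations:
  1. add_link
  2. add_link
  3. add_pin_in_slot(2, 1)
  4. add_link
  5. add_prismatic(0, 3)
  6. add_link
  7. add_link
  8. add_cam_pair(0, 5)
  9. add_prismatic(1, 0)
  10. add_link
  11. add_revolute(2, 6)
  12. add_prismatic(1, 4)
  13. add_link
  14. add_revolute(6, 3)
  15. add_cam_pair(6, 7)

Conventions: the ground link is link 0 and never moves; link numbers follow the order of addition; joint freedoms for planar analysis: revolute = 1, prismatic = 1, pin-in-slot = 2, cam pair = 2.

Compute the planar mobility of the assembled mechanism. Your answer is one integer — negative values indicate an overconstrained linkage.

(L,J1,J2)=(1,0,0); link0 fixed
link1: (2,0,0)
link2: (3,0,0)
PS 2-1 [J2]: (3,0,1)
link3: (4,0,1)
P 0-3 [J1]: (4,1,1)
link4: (5,1,1)
link5: (6,1,1)
C 0-5 [J2]: (6,1,2)
P 1-0 [J1]: (6,2,2)
link6: (7,2,2)
R 2-6 [J1]: (7,3,2)
P 1-4 [J1]: (7,4,2)
link7: (8,4,2)
R 6-3 [J1]: (8,5,2)
C 6-7 [J2]: (8,5,3)
Grübler: 3·7 − 2·5 − 3 = 8

M = 8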